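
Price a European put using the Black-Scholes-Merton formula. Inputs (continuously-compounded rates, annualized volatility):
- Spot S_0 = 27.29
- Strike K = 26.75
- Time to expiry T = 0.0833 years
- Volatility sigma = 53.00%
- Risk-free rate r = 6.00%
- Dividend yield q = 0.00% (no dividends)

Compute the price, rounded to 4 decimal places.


Answer: Price = 1.3284

Derivation:
d1 = (ln(S/K) + (r - q + 0.5*sigma^2) * T) / (sigma * sqrt(T)) = 0.23981182
d2 = d1 - sigma * sqrt(T) = 0.08684460
exp(-rT) = 0.99501447; exp(-qT) = 1.00000000
P = K * exp(-rT) * N(-d2) - S_0 * exp(-qT) * N(-d1)
N(-d1) = 0.40523807; N(-d2) = 0.46539752
P = 26.7500 * 0.99501447 * 0.46539752 - 27.2900 * 1.00000000 * 0.40523807 = 1.3284


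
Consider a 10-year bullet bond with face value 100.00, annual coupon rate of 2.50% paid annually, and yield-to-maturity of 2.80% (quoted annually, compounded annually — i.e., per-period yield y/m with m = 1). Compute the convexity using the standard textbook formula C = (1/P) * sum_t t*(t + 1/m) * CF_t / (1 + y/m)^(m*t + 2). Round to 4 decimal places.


Coupon per period c = face * coupon_rate / m = 2.500000
Periods per year m = 1; per-period yield y/m = 0.028000
Number of cashflows N = 10
Cashflows (t years, CF_t, discount factor 1/(1+y/m)^(m*t), PV):
  t = 1.0000: CF_t = 2.500000, DF = 0.972763, PV = 2.431907
  t = 2.0000: CF_t = 2.500000, DF = 0.946267, PV = 2.365668
  t = 3.0000: CF_t = 2.500000, DF = 0.920493, PV = 2.301233
  t = 4.0000: CF_t = 2.500000, DF = 0.895422, PV = 2.238554
  t = 5.0000: CF_t = 2.500000, DF = 0.871033, PV = 2.177582
  t = 6.0000: CF_t = 2.500000, DF = 0.847308, PV = 2.118270
  t = 7.0000: CF_t = 2.500000, DF = 0.824230, PV = 2.060574
  t = 8.0000: CF_t = 2.500000, DF = 0.801780, PV = 2.004449
  t = 9.0000: CF_t = 2.500000, DF = 0.779941, PV = 1.949853
  t = 10.0000: CF_t = 102.500000, DF = 0.758698, PV = 77.766530
Price P = sum_t PV_t = 97.414620
Convexity numerator sum_t t*(t + 1/m) * CF_t / (1+y/m)^(m*t + 2):
  t = 1.0000: term = 4.602467
  t = 2.0000: term = 13.431323
  t = 3.0000: term = 26.130979
  t = 4.0000: term = 42.365401
  t = 5.0000: term = 61.817219
  t = 6.0000: term = 84.186874
  t = 7.0000: term = 109.191795
  t = 8.0000: term = 136.565613
  t = 9.0000: term = 166.057409
  t = 10.0000: term = 8094.670491
Convexity = (1/P) * sum = 8739.019569 / 97.414620 = 89.709528

Answer: Convexity = 89.7095


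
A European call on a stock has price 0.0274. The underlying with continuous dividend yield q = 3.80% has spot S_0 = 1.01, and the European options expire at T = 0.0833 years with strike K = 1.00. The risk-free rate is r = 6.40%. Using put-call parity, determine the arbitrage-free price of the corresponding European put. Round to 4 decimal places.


Put-call parity: C - P = S_0 * exp(-qT) - K * exp(-rT).
S_0 * exp(-qT) = 1.0100 * 0.99683960 = 1.00680800
K * exp(-rT) = 1.0000 * 0.99468299 = 0.99468299
P = C - S*exp(-qT) + K*exp(-rT)
P = 0.0274 - 1.00680800 + 0.99468299 = 0.0153

Answer: Put price = 0.0153


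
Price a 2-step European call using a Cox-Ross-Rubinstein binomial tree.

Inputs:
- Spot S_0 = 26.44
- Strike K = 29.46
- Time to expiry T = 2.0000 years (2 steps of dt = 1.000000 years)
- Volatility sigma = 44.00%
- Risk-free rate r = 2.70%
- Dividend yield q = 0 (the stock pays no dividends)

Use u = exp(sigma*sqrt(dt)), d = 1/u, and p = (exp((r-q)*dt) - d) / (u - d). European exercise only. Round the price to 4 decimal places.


dt = T/N = 1.000000
u = exp(sigma*sqrt(dt)) = 1.552707; d = 1/u = 0.644036
p = (exp((r-q)*dt) - d) / (u - d) = 0.421859
Discount per step: exp(-r*dt) = 0.973361
Stock lattice S(k, i) with i counting down-moves:
  k=0: S(0,0) = 26.4400
  k=1: S(1,0) = 41.0536; S(1,1) = 17.0283
  k=2: S(2,0) = 63.7442; S(2,1) = 26.4400; S(2,2) = 10.9669
Terminal payoffs V(N, i) = max(S_T - K, 0):
  V(2,0) = 34.284188; V(2,1) = 0.000000; V(2,2) = 0.000000
Backward induction: V(k, i) = exp(-r*dt) * [p * V(k+1, i) + (1-p) * V(k+1, i+1)].
  V(1,0) = exp(-r*dt) * [p*34.284188 + (1-p)*0.000000] = 14.077830
  V(1,1) = exp(-r*dt) * [p*0.000000 + (1-p)*0.000000] = 0.000000
  V(0,0) = exp(-r*dt) * [p*14.077830 + (1-p)*0.000000] = 5.780662

Answer: Price = V(0,0) = 5.7807


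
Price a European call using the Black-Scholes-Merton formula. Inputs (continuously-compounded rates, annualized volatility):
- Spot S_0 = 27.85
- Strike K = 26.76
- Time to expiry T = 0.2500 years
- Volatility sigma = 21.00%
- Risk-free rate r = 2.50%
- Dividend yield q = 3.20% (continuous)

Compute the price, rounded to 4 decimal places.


Answer: Price = 1.7267

Derivation:
d1 = (ln(S/K) + (r - q + 0.5*sigma^2) * T) / (sigma * sqrt(T)) = 0.41606887
d2 = d1 - sigma * sqrt(T) = 0.31106887
exp(-rT) = 0.99376949; exp(-qT) = 0.99203191
C = S_0 * exp(-qT) * N(d1) - K * exp(-rT) * N(d2)
N(d1) = 0.66132019; N(d2) = 0.62212587
C = 27.8500 * 0.99203191 * 0.66132019 - 26.7600 * 0.99376949 * 0.62212587 = 1.7267


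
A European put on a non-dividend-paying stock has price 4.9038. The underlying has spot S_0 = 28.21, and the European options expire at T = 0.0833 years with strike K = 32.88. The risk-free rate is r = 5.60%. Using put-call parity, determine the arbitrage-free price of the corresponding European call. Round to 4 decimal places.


Put-call parity: C - P = S_0 * exp(-qT) - K * exp(-rT).
S_0 * exp(-qT) = 28.2100 * 1.00000000 = 28.21000000
K * exp(-rT) = 32.8800 * 0.99534606 = 32.72697856
C = P + S*exp(-qT) - K*exp(-rT)
C = 4.9038 + 28.21000000 - 32.72697856 = 0.3868

Answer: Call price = 0.3868


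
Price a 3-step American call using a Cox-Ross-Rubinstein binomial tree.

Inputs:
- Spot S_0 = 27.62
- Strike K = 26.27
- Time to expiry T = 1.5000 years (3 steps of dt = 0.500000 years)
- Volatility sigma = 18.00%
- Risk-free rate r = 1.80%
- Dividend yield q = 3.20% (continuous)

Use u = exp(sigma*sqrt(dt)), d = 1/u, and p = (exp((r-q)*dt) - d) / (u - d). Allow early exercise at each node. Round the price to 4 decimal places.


Answer: Price = V(0,0) = 2.8652

Derivation:
dt = T/N = 0.500000
u = exp(sigma*sqrt(dt)) = 1.135734; d = 1/u = 0.880488
p = (exp((r-q)*dt) - d) / (u - d) = 0.440894
Discount per step: exp(-r*dt) = 0.991040
Stock lattice S(k, i) with i counting down-moves:
  k=0: S(0,0) = 27.6200
  k=1: S(1,0) = 31.3690; S(1,1) = 24.3191
  k=2: S(2,0) = 35.6268; S(2,1) = 27.6200; S(2,2) = 21.4126
  k=3: S(3,0) = 40.4626; S(3,1) = 31.3690; S(3,2) = 24.3191; S(3,3) = 18.8536
Terminal payoffs V(N, i) = max(S_T - K, 0):
  V(3,0) = 14.192589; V(3,1) = 5.098976; V(3,2) = 0.000000; V(3,3) = 0.000000
Backward induction: V(k, i) = exp(-r*dt) * [p * V(k+1, i) + (1-p) * V(k+1, i+1)]; then take max(V_cont, immediate exercise) for American.
  V(2,0) = exp(-r*dt) * [p*14.192589 + (1-p)*5.098976] = 9.026691; exercise = 9.356815; V(2,0) = max -> 9.356815
  V(2,1) = exp(-r*dt) * [p*5.098976 + (1-p)*0.000000] = 2.227967; exercise = 1.350000; V(2,1) = max -> 2.227967
  V(2,2) = exp(-r*dt) * [p*0.000000 + (1-p)*0.000000] = 0.000000; exercise = 0.000000; V(2,2) = max -> 0.000000
  V(1,0) = exp(-r*dt) * [p*9.356815 + (1-p)*2.227967] = 5.322914; exercise = 5.098976; V(1,0) = max -> 5.322914
  V(1,1) = exp(-r*dt) * [p*2.227967 + (1-p)*0.000000] = 0.973497; exercise = 0.000000; V(1,1) = max -> 0.973497
  V(0,0) = exp(-r*dt) * [p*5.322914 + (1-p)*0.973497] = 2.865227; exercise = 1.350000; V(0,0) = max -> 2.865227


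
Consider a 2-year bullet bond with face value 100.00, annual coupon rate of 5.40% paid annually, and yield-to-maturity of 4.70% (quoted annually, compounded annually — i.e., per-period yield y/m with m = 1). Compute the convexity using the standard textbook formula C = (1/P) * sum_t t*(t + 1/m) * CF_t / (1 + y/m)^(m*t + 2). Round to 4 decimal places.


Answer: Convexity = 5.2876

Derivation:
Coupon per period c = face * coupon_rate / m = 5.400000
Periods per year m = 1; per-period yield y/m = 0.047000
Number of cashflows N = 2
Cashflows (t years, CF_t, discount factor 1/(1+y/m)^(m*t), PV):
  t = 1.0000: CF_t = 5.400000, DF = 0.955110, PV = 5.157593
  t = 2.0000: CF_t = 105.400000, DF = 0.912235, PV = 96.149548
Price P = sum_t PV_t = 101.307141
Convexity numerator sum_t t*(t + 1/m) * CF_t / (1+y/m)^(m*t + 2):
  t = 1.0000: term = 9.409872
  t = 2.0000: term = 526.265784
Convexity = (1/P) * sum = 535.675656 / 101.307141 = 5.287640


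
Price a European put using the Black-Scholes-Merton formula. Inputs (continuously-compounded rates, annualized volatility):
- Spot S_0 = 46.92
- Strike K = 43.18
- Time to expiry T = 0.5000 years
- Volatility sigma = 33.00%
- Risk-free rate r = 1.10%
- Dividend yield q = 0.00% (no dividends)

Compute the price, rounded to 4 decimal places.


Answer: Price = 2.4803

Derivation:
d1 = (ln(S/K) + (r - q + 0.5*sigma^2) * T) / (sigma * sqrt(T)) = 0.49622439
d2 = d1 - sigma * sqrt(T) = 0.26287915
exp(-rT) = 0.99451510; exp(-qT) = 1.00000000
P = K * exp(-rT) * N(-d2) - S_0 * exp(-qT) * N(-d1)
N(-d1) = 0.30986805; N(-d2) = 0.39632186
P = 43.1800 * 0.99451510 * 0.39632186 - 46.9200 * 1.00000000 * 0.30986805 = 2.4803


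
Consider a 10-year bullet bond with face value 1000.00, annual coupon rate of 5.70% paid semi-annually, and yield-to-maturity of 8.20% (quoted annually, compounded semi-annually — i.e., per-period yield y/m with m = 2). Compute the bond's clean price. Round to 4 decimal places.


Coupon per period c = face * coupon_rate / m = 28.500000
Periods per year m = 2; per-period yield y/m = 0.041000
Number of cashflows N = 20
Cashflows (t years, CF_t, discount factor 1/(1+y/m)^(m*t), PV):
  t = 0.5000: CF_t = 28.500000, DF = 0.960615, PV = 27.377522
  t = 1.0000: CF_t = 28.500000, DF = 0.922781, PV = 26.299252
  t = 1.5000: CF_t = 28.500000, DF = 0.886437, PV = 25.263451
  t = 2.0000: CF_t = 28.500000, DF = 0.851524, PV = 24.268445
  t = 2.5000: CF_t = 28.500000, DF = 0.817987, PV = 23.312627
  t = 3.0000: CF_t = 28.500000, DF = 0.785770, PV = 22.394454
  t = 3.5000: CF_t = 28.500000, DF = 0.754823, PV = 21.512444
  t = 4.0000: CF_t = 28.500000, DF = 0.725094, PV = 20.665172
  t = 4.5000: CF_t = 28.500000, DF = 0.696536, PV = 19.851270
  t = 5.0000: CF_t = 28.500000, DF = 0.669103, PV = 19.069424
  t = 5.5000: CF_t = 28.500000, DF = 0.642750, PV = 18.318370
  t = 6.0000: CF_t = 28.500000, DF = 0.617435, PV = 17.596898
  t = 6.5000: CF_t = 28.500000, DF = 0.593117, PV = 16.903840
  t = 7.0000: CF_t = 28.500000, DF = 0.569757, PV = 16.238079
  t = 7.5000: CF_t = 28.500000, DF = 0.547317, PV = 15.598539
  t = 8.0000: CF_t = 28.500000, DF = 0.525761, PV = 14.984187
  t = 8.5000: CF_t = 28.500000, DF = 0.505054, PV = 14.394032
  t = 9.0000: CF_t = 28.500000, DF = 0.485162, PV = 13.827120
  t = 9.5000: CF_t = 28.500000, DF = 0.466054, PV = 13.282536
  t = 10.0000: CF_t = 1028.500000, DF = 0.447698, PV = 460.457664
Price P = sum_t PV_t = 831.615324

Answer: Price = 831.6153


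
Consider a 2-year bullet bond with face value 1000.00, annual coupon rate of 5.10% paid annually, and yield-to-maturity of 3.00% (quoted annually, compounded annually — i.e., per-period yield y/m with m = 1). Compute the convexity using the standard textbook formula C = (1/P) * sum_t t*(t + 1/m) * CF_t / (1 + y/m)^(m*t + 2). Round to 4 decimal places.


Answer: Convexity = 5.4761

Derivation:
Coupon per period c = face * coupon_rate / m = 51.000000
Periods per year m = 1; per-period yield y/m = 0.030000
Number of cashflows N = 2
Cashflows (t years, CF_t, discount factor 1/(1+y/m)^(m*t), PV):
  t = 1.0000: CF_t = 51.000000, DF = 0.970874, PV = 49.514563
  t = 2.0000: CF_t = 1051.000000, DF = 0.942596, PV = 990.668300
Price P = sum_t PV_t = 1040.182864
Convexity numerator sum_t t*(t + 1/m) * CF_t / (1+y/m)^(m*t + 2):
  t = 1.0000: term = 93.344449
  t = 2.0000: term = 5602.799324
Convexity = (1/P) * sum = 5696.143773 / 1040.182864 = 5.476098


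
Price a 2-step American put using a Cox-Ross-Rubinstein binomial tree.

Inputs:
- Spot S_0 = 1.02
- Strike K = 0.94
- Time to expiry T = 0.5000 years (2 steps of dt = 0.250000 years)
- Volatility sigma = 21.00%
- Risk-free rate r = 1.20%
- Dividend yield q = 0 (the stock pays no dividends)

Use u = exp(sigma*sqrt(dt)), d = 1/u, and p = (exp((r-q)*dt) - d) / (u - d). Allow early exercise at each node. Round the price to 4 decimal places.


dt = T/N = 0.250000
u = exp(sigma*sqrt(dt)) = 1.110711; d = 1/u = 0.900325
p = (exp((r-q)*dt) - d) / (u - d) = 0.488055
Discount per step: exp(-r*dt) = 0.997004
Stock lattice S(k, i) with i counting down-moves:
  k=0: S(0,0) = 1.0200
  k=1: S(1,0) = 1.1329; S(1,1) = 0.9183
  k=2: S(2,0) = 1.2584; S(2,1) = 1.0200; S(2,2) = 0.8268
Terminal payoffs V(N, i) = max(K - S_T, 0):
  V(2,0) = 0.000000; V(2,1) = 0.000000; V(2,2) = 0.113204
Backward induction: V(k, i) = exp(-r*dt) * [p * V(k+1, i) + (1-p) * V(k+1, i+1)]; then take max(V_cont, immediate exercise) for American.
  V(1,0) = exp(-r*dt) * [p*0.000000 + (1-p)*0.000000] = 0.000000; exercise = 0.000000; V(1,0) = max -> 0.000000
  V(1,1) = exp(-r*dt) * [p*0.000000 + (1-p)*0.113204] = 0.057781; exercise = 0.021669; V(1,1) = max -> 0.057781
  V(0,0) = exp(-r*dt) * [p*0.000000 + (1-p)*0.057781] = 0.029492; exercise = 0.000000; V(0,0) = max -> 0.029492

Answer: Price = V(0,0) = 0.0295


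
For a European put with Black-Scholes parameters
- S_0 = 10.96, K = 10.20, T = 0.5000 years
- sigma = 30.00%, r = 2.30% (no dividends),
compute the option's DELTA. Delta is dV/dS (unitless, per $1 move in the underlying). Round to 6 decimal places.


d1 = 0.4990503276; d2 = 0.2869182932
phi(d1) = 0.3522323810; exp(-qT) = 1.0000000000; exp(-rT) = 0.9885658722
N(-d1) = 0.3088719648
Delta = -exp(-qT) * N(-d1) = -1.0000000000 * 0.3088719648 = -0.308872

Answer: Delta = -0.308872


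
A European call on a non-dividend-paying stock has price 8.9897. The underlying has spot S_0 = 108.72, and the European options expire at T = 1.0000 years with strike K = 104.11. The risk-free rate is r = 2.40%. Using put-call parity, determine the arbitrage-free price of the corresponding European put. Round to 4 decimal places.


Put-call parity: C - P = S_0 * exp(-qT) - K * exp(-rT).
S_0 * exp(-qT) = 108.7200 * 1.00000000 = 108.72000000
K * exp(-rT) = 104.1100 * 0.97628571 = 101.64110524
P = C - S*exp(-qT) + K*exp(-rT)
P = 8.9897 - 108.72000000 + 101.64110524 = 1.9108

Answer: Put price = 1.9108


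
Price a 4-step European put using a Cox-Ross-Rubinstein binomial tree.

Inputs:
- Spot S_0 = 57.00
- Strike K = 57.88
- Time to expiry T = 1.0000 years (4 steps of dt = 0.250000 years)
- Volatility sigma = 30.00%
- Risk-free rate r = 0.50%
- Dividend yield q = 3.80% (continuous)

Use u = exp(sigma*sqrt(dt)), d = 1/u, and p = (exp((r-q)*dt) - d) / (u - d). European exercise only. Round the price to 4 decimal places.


dt = T/N = 0.250000
u = exp(sigma*sqrt(dt)) = 1.161834; d = 1/u = 0.860708
p = (exp((r-q)*dt) - d) / (u - d) = 0.435286
Discount per step: exp(-r*dt) = 0.998751
Stock lattice S(k, i) with i counting down-moves:
  k=0: S(0,0) = 57.0000
  k=1: S(1,0) = 66.2246; S(1,1) = 49.0604
  k=2: S(2,0) = 76.9420; S(2,1) = 57.0000; S(2,2) = 42.2266
  k=3: S(3,0) = 89.3938; S(3,1) = 66.2246; S(3,2) = 49.0604; S(3,3) = 36.3448
  k=4: S(4,0) = 103.8608; S(4,1) = 76.9420; S(4,2) = 57.0000; S(4,3) = 42.2266; S(4,4) = 31.2823
Terminal payoffs V(N, i) = max(K - S_T, 0):
  V(4,0) = 0.000000; V(4,1) = 0.000000; V(4,2) = 0.880000; V(4,3) = 15.653361; V(4,4) = 26.597737
Backward induction: V(k, i) = exp(-r*dt) * [p * V(k+1, i) + (1-p) * V(k+1, i+1)].
  V(3,0) = exp(-r*dt) * [p*0.000000 + (1-p)*0.000000] = 0.000000
  V(3,1) = exp(-r*dt) * [p*0.000000 + (1-p)*0.880000] = 0.496328
  V(3,2) = exp(-r*dt) * [p*0.880000 + (1-p)*15.653361] = 9.211207
  V(3,3) = exp(-r*dt) * [p*15.653361 + (1-p)*26.597737] = 21.806531
  V(2,0) = exp(-r*dt) * [p*0.000000 + (1-p)*0.496328] = 0.279933
  V(2,1) = exp(-r*dt) * [p*0.496328 + (1-p)*9.211207] = 5.410977
  V(2,2) = exp(-r*dt) * [p*9.211207 + (1-p)*21.806531] = 16.303574
  V(1,0) = exp(-r*dt) * [p*0.279933 + (1-p)*5.410977] = 3.173537
  V(1,1) = exp(-r*dt) * [p*5.410977 + (1-p)*16.303574] = 11.547739
  V(0,0) = exp(-r*dt) * [p*3.173537 + (1-p)*11.547739] = 7.892696

Answer: Price = V(0,0) = 7.8927


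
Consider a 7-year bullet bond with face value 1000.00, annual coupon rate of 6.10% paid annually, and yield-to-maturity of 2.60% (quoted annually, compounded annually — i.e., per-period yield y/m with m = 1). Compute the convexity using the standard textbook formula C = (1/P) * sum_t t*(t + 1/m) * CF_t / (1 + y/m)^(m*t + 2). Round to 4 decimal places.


Coupon per period c = face * coupon_rate / m = 61.000000
Periods per year m = 1; per-period yield y/m = 0.026000
Number of cashflows N = 7
Cashflows (t years, CF_t, discount factor 1/(1+y/m)^(m*t), PV):
  t = 1.0000: CF_t = 61.000000, DF = 0.974659, PV = 59.454191
  t = 2.0000: CF_t = 61.000000, DF = 0.949960, PV = 57.947555
  t = 3.0000: CF_t = 61.000000, DF = 0.925887, PV = 56.479098
  t = 4.0000: CF_t = 61.000000, DF = 0.902424, PV = 55.047854
  t = 5.0000: CF_t = 61.000000, DF = 0.879555, PV = 53.652879
  t = 6.0000: CF_t = 61.000000, DF = 0.857266, PV = 52.293254
  t = 7.0000: CF_t = 1061.000000, DF = 0.835542, PV = 886.510448
Price P = sum_t PV_t = 1221.385279
Convexity numerator sum_t t*(t + 1/m) * CF_t / (1+y/m)^(m*t + 2):
  t = 1.0000: term = 112.958196
  t = 2.0000: term = 330.287123
  t = 3.0000: term = 643.834548
  t = 4.0000: term = 1045.865088
  t = 5.0000: term = 1529.042526
  t = 6.0000: term = 2086.412804
  t = 7.0000: term = 47160.365678
Convexity = (1/P) * sum = 52908.765963 / 1221.385279 = 43.318654

Answer: Convexity = 43.3187


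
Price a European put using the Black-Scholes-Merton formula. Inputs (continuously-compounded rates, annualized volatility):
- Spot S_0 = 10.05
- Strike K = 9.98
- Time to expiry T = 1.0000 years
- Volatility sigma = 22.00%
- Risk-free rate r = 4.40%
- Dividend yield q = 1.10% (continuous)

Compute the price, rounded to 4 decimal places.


d1 = (ln(S/K) + (r - q + 0.5*sigma^2) * T) / (sigma * sqrt(T)) = 0.29177066
d2 = d1 - sigma * sqrt(T) = 0.07177066
exp(-rT) = 0.95695396; exp(-qT) = 0.98906028
P = K * exp(-rT) * N(-d2) - S_0 * exp(-qT) * N(-d1)
N(-d1) = 0.38523099; N(-d2) = 0.47139221
P = 9.9800 * 0.95695396 * 0.47139221 - 10.0500 * 0.98906028 * 0.38523099 = 0.6728

Answer: Price = 0.6728


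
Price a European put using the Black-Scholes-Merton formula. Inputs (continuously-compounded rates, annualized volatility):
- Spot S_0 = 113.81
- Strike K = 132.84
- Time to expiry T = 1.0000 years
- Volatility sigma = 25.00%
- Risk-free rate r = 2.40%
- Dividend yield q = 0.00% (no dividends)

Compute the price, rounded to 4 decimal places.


d1 = (ln(S/K) + (r - q + 0.5*sigma^2) * T) / (sigma * sqrt(T)) = -0.39746002
d2 = d1 - sigma * sqrt(T) = -0.64746002
exp(-rT) = 0.97628571; exp(-qT) = 1.00000000
P = K * exp(-rT) * N(-d2) - S_0 * exp(-qT) * N(-d1)
N(-d1) = 0.65448587; N(-d2) = 0.74133287
P = 132.8400 * 0.97628571 * 0.74133287 - 113.8100 * 1.00000000 * 0.65448587 = 21.6563

Answer: Price = 21.6563


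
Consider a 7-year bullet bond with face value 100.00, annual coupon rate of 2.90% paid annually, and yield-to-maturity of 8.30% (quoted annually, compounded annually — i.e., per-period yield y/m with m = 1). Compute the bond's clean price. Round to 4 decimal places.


Coupon per period c = face * coupon_rate / m = 2.900000
Periods per year m = 1; per-period yield y/m = 0.083000
Number of cashflows N = 7
Cashflows (t years, CF_t, discount factor 1/(1+y/m)^(m*t), PV):
  t = 1.0000: CF_t = 2.900000, DF = 0.923361, PV = 2.677747
  t = 2.0000: CF_t = 2.900000, DF = 0.852596, PV = 2.472527
  t = 3.0000: CF_t = 2.900000, DF = 0.787254, PV = 2.283035
  t = 4.0000: CF_t = 2.900000, DF = 0.726919, PV = 2.108066
  t = 5.0000: CF_t = 2.900000, DF = 0.671209, PV = 1.946506
  t = 6.0000: CF_t = 2.900000, DF = 0.619768, PV = 1.797328
  t = 7.0000: CF_t = 102.900000, DF = 0.572270, PV = 58.886559
Price P = sum_t PV_t = 72.171768

Answer: Price = 72.1718


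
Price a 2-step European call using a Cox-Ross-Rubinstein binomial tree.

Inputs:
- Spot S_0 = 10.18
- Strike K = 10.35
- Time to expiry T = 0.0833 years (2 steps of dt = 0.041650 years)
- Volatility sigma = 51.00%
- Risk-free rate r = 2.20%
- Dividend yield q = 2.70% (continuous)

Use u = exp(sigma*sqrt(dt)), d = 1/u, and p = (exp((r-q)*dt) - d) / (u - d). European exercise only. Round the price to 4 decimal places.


Answer: Price = V(0,0) = 0.4881

Derivation:
dt = T/N = 0.041650
u = exp(sigma*sqrt(dt)) = 1.109692; d = 1/u = 0.901151
p = (exp((r-q)*dt) - d) / (u - d) = 0.473004
Discount per step: exp(-r*dt) = 0.999084
Stock lattice S(k, i) with i counting down-moves:
  k=0: S(0,0) = 10.1800
  k=1: S(1,0) = 11.2967; S(1,1) = 9.1737
  k=2: S(2,0) = 12.5358; S(2,1) = 10.1800; S(2,2) = 8.2669
Terminal payoffs V(N, i) = max(S_T - K, 0):
  V(2,0) = 2.185818; V(2,1) = 0.000000; V(2,2) = 0.000000
Backward induction: V(k, i) = exp(-r*dt) * [p * V(k+1, i) + (1-p) * V(k+1, i+1)].
  V(1,0) = exp(-r*dt) * [p*2.185818 + (1-p)*0.000000] = 1.032955
  V(1,1) = exp(-r*dt) * [p*0.000000 + (1-p)*0.000000] = 0.000000
  V(0,0) = exp(-r*dt) * [p*1.032955 + (1-p)*0.000000] = 0.488144


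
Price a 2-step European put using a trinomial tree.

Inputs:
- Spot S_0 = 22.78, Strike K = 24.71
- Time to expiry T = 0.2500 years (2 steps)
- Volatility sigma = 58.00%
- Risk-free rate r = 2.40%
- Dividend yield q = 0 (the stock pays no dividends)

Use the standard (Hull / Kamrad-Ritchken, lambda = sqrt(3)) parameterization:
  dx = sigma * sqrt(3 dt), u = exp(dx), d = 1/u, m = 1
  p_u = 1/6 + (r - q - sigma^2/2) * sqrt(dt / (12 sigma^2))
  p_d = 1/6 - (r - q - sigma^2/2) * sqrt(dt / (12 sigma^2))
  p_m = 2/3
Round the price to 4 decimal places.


Answer: Price = V(0,0) = 3.6767

Derivation:
dt = T/N = 0.125000; dx = sigma*sqrt(3*dt) = 0.355176
u = exp(dx) = 1.426432; d = 1/u = 0.701050
p_u = 0.141292, p_m = 0.666667, p_d = 0.192041
Discount per step: exp(-r*dt) = 0.997004
Stock lattice S(k, j) with j the centered position index:
  k=0: S(0,+0) = 22.7800
  k=1: S(1,-1) = 15.9699; S(1,+0) = 22.7800; S(1,+1) = 32.4941
  k=2: S(2,-2) = 11.1957; S(2,-1) = 15.9699; S(2,+0) = 22.7800; S(2,+1) = 32.4941; S(2,+2) = 46.3506
Terminal payoffs V(N, j) = max(K - S_T, 0):
  V(2,-2) = 13.514287; V(2,-1) = 8.740080; V(2,+0) = 1.930000; V(2,+1) = 0.000000; V(2,+2) = 0.000000
Backward induction: V(k, j) = exp(-r*dt) * [p_u * V(k+1, j+1) + p_m * V(k+1, j) + p_d * V(k+1, j-1)]
  V(1,-1) = exp(-r*dt) * [p_u*1.930000 + p_m*8.740080 + p_d*13.514287] = 8.668671
  V(1,+0) = exp(-r*dt) * [p_u*0.000000 + p_m*1.930000 + p_d*8.740080] = 2.956242
  V(1,+1) = exp(-r*dt) * [p_u*0.000000 + p_m*0.000000 + p_d*1.930000] = 0.369530
  V(0,+0) = exp(-r*dt) * [p_u*0.369530 + p_m*2.956242 + p_d*8.668671] = 3.676737


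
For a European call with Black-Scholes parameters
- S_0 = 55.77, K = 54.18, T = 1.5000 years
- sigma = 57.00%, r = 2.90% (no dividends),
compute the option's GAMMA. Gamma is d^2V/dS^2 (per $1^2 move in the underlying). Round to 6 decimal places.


d1 = 0.4527964209; d2 = -0.2453081558
phi(d1) = 0.3600721566; exp(-qT) = 1.0000000000; exp(-rT) = 0.9574325541
Gamma = exp(-qT) * phi(d1) / (S * sigma * sqrt(T)) = 1.0000000000 * 0.3600721566 / (55.7700 * 0.5700 * 1.2247448714) = 0.009248

Answer: Gamma = 0.009248


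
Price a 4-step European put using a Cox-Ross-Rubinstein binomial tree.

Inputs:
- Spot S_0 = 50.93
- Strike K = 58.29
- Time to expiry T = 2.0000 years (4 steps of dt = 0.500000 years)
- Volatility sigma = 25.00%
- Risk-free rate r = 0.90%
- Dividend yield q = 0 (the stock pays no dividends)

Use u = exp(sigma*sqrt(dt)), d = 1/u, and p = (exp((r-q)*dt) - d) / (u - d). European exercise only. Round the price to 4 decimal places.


Answer: Price = V(0,0) = 11.5108

Derivation:
dt = T/N = 0.500000
u = exp(sigma*sqrt(dt)) = 1.193365; d = 1/u = 0.837967
p = (exp((r-q)*dt) - d) / (u - d) = 0.468611
Discount per step: exp(-r*dt) = 0.995510
Stock lattice S(k, i) with i counting down-moves:
  k=0: S(0,0) = 50.9300
  k=1: S(1,0) = 60.7781; S(1,1) = 42.6777
  k=2: S(2,0) = 72.5304; S(2,1) = 50.9300; S(2,2) = 35.7625
  k=3: S(3,0) = 86.5552; S(3,1) = 60.7781; S(3,2) = 42.6777; S(3,3) = 29.9678
  k=4: S(4,0) = 103.2919; S(4,1) = 72.5304; S(4,2) = 50.9300; S(4,3) = 35.7625; S(4,4) = 25.1120
Terminal payoffs V(N, i) = max(K - S_T, 0):
  V(4,0) = 0.000000; V(4,1) = 0.000000; V(4,2) = 7.360000; V(4,3) = 22.527540; V(4,4) = 33.178012
Backward induction: V(k, i) = exp(-r*dt) * [p * V(k+1, i) + (1-p) * V(k+1, i+1)].
  V(3,0) = exp(-r*dt) * [p*0.000000 + (1-p)*0.000000] = 0.000000
  V(3,1) = exp(-r*dt) * [p*0.000000 + (1-p)*7.360000] = 3.893463
  V(3,2) = exp(-r*dt) * [p*7.360000 + (1-p)*22.527540] = 15.350631
  V(3,3) = exp(-r*dt) * [p*22.527540 + (1-p)*33.178012] = 28.060527
  V(2,0) = exp(-r*dt) * [p*0.000000 + (1-p)*3.893463] = 2.059654
  V(2,1) = exp(-r*dt) * [p*3.893463 + (1-p)*15.350631] = 9.936860
  V(2,2) = exp(-r*dt) * [p*15.350631 + (1-p)*28.060527] = 22.005283
  V(1,0) = exp(-r*dt) * [p*2.059654 + (1-p)*9.936860] = 6.217473
  V(1,1) = exp(-r*dt) * [p*9.936860 + (1-p)*22.005283] = 16.276479
  V(0,0) = exp(-r*dt) * [p*6.217473 + (1-p)*16.276479] = 11.510803


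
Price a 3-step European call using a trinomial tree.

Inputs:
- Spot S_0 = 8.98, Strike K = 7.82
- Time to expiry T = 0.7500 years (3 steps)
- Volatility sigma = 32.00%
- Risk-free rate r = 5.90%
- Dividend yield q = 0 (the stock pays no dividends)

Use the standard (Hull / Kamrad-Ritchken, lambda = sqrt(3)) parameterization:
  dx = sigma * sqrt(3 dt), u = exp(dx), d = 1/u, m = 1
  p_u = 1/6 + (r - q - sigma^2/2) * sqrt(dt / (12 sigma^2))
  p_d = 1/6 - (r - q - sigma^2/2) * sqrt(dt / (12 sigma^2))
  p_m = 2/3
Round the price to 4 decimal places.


Answer: Price = V(0,0) = 1.8743

Derivation:
dt = T/N = 0.250000; dx = sigma*sqrt(3*dt) = 0.277128
u = exp(dx) = 1.319335; d = 1/u = 0.757957
p_u = 0.170185, p_m = 0.666667, p_d = 0.163148
Discount per step: exp(-r*dt) = 0.985358
Stock lattice S(k, j) with j the centered position index:
  k=0: S(0,+0) = 8.9800
  k=1: S(1,-1) = 6.8065; S(1,+0) = 8.9800; S(1,+1) = 11.8476
  k=2: S(2,-2) = 5.1590; S(2,-1) = 6.8065; S(2,+0) = 8.9800; S(2,+1) = 11.8476; S(2,+2) = 15.6310
  k=3: S(3,-3) = 3.9103; S(3,-2) = 5.1590; S(3,-1) = 6.8065; S(3,+0) = 8.9800; S(3,+1) = 11.8476; S(3,+2) = 15.6310; S(3,+3) = 20.6225
Terminal payoffs V(N, j) = max(S_T - K, 0):
  V(3,-3) = 0.000000; V(3,-2) = 0.000000; V(3,-1) = 0.000000; V(3,+0) = 1.160000; V(3,+1) = 4.027632; V(3,+2) = 7.811000; V(3,+3) = 12.802532
Backward induction: V(k, j) = exp(-r*dt) * [p_u * V(k+1, j+1) + p_m * V(k+1, j) + p_d * V(k+1, j-1)]
  V(2,-2) = exp(-r*dt) * [p_u*0.000000 + p_m*0.000000 + p_d*0.000000] = 0.000000
  V(2,-1) = exp(-r*dt) * [p_u*1.160000 + p_m*0.000000 + p_d*0.000000] = 0.194524
  V(2,+0) = exp(-r*dt) * [p_u*4.027632 + p_m*1.160000 + p_d*0.000000] = 1.437416
  V(2,+1) = exp(-r*dt) * [p_u*7.811000 + p_m*4.027632 + p_d*1.160000] = 4.142106
  V(2,+2) = exp(-r*dt) * [p_u*12.802532 + p_m*7.811000 + p_d*4.027632] = 7.925466
  V(1,-1) = exp(-r*dt) * [p_u*1.437416 + p_m*0.194524 + p_d*0.000000] = 0.368829
  V(1,+0) = exp(-r*dt) * [p_u*4.142106 + p_m*1.437416 + p_d*0.194524] = 1.670121
  V(1,+1) = exp(-r*dt) * [p_u*7.925466 + p_m*4.142106 + p_d*1.437416] = 4.281096
  V(0,+0) = exp(-r*dt) * [p_u*4.281096 + p_m*1.670121 + p_d*0.368829] = 1.874315


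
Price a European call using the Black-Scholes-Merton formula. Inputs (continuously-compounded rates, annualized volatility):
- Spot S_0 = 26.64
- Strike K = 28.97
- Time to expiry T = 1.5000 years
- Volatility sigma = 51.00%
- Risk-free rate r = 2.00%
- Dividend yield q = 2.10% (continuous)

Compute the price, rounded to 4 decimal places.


d1 = (ln(S/K) + (r - q + 0.5*sigma^2) * T) / (sigma * sqrt(T)) = 0.17567170
d2 = d1 - sigma * sqrt(T) = -0.44894819
exp(-rT) = 0.97044553; exp(-qT) = 0.96899096
C = S_0 * exp(-qT) * N(d1) - K * exp(-rT) * N(d2)
N(d1) = 0.56972406; N(d2) = 0.32673452
C = 26.6400 * 0.96899096 * 0.56972406 - 28.9700 * 0.97044553 * 0.32673452 = 5.5211

Answer: Price = 5.5211


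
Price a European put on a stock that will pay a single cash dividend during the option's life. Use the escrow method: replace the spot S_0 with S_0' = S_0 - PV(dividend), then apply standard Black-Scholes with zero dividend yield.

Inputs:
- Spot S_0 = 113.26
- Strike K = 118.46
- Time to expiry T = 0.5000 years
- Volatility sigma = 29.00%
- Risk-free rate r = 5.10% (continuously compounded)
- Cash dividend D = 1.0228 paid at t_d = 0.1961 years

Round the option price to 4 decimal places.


PV(D) = D * exp(-r * t_d) = 1.0228 * 0.99004874 = 1.01262186
S_0' = S_0 - PV(D) = 113.2600 - 1.01262186 = 112.24737814
d1 = (ln(S_0'/K) + (r + sigma^2/2)*T) / (sigma*sqrt(T)) = -0.03581950
d2 = d1 - sigma*sqrt(T) = -0.24088047
exp(-rT) = 0.97482238
N(-d1) = 0.51428686; N(-d2) = 0.59517612
P = K * exp(-rT) * N(-d2) - S_0' * N(-d1) = 118.4600 * 0.97482238 * 0.59517612 - 112.24737814 * 0.51428686 = 11.0021

Answer: Price = 11.0021


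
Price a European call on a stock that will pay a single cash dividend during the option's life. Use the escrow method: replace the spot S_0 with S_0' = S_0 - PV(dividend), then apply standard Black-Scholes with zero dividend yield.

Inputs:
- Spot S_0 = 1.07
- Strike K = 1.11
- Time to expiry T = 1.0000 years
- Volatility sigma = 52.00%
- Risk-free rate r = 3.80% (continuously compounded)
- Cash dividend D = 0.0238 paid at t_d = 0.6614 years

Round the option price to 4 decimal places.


PV(D) = D * exp(-r * t_d) = 0.0238 * 0.97518001 = 0.02320928
S_0' = S_0 - PV(D) = 1.0700 - 0.02320928 = 1.04679072
d1 = (ln(S_0'/K) + (r + sigma^2/2)*T) / (sigma*sqrt(T)) = 0.22032501
d2 = d1 - sigma*sqrt(T) = -0.29967499
exp(-rT) = 0.96271294
N(d1) = 0.58719098; N(d2) = 0.38221254
C = S_0' * N(d1) - K * exp(-rT) * N(d2) = 1.04679072 * 0.58719098 - 1.1100 * 0.96271294 * 0.38221254 = 0.2062

Answer: Price = 0.2062


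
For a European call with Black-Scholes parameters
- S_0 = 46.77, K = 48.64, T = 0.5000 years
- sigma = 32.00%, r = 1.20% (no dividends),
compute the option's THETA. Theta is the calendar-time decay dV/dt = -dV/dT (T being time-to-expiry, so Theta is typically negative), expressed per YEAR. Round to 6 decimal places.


d1 = -0.0336064250; d2 = -0.2598805950
phi(d1) = 0.3987170629; exp(-qT) = 1.0000000000; exp(-rT) = 0.9940179641
Theta = -S*exp(-qT)*phi(d1)*sigma/(2*sqrt(T)) - r*K*exp(-rT)*N(d2) + q*S*exp(-qT)*N(d1)
N(d1) = 0.4865954994; N(d2) = 0.3974779400; sqrt(T) = 0.7071067812
Term 1 = -46.7700 * 1.0000000000 * 0.3987170629 * 0.3200 / (2 * 0.7071067812) = -4.2195600501
Term 2 = -0.0120 * 48.6400 * 0.9940179641 * 0.3974779400 = -0.2306120921
Term 3 = 0 (no dividend yield, q = 0)
Theta = -4.2195600501 + (-0.2306120921) + (0.0000000000) = -4.450172

Answer: Theta = -4.450172


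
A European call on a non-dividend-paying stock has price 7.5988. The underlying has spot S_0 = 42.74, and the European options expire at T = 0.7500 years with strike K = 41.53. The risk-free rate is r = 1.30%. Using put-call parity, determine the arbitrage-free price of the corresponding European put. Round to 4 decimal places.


Put-call parity: C - P = S_0 * exp(-qT) - K * exp(-rT).
S_0 * exp(-qT) = 42.7400 * 1.00000000 = 42.74000000
K * exp(-rT) = 41.5300 * 0.99029738 = 41.12705007
P = C - S*exp(-qT) + K*exp(-rT)
P = 7.5988 - 42.74000000 + 41.12705007 = 5.9859

Answer: Put price = 5.9859


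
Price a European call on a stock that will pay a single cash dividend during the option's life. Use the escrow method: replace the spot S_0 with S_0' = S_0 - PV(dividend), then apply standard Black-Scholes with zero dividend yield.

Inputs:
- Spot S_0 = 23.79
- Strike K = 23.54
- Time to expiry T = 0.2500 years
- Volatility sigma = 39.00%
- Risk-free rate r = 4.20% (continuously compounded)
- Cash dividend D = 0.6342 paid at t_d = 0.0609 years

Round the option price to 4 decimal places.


PV(D) = D * exp(-r * t_d) = 0.6342 * 0.99744547 = 0.63257992
S_0' = S_0 - PV(D) = 23.7900 - 0.63257992 = 23.15742008
d1 = (ln(S_0'/K) + (r + sigma^2/2)*T) / (sigma*sqrt(T)) = 0.06731615
d2 = d1 - sigma*sqrt(T) = -0.12768385
exp(-rT) = 0.98955493
N(d1) = 0.52683499; N(d2) = 0.44919959
C = S_0' * N(d1) - K * exp(-rT) * N(d2) = 23.15742008 * 0.52683499 - 23.5400 * 0.98955493 * 0.44919959 = 1.7364

Answer: Price = 1.7364


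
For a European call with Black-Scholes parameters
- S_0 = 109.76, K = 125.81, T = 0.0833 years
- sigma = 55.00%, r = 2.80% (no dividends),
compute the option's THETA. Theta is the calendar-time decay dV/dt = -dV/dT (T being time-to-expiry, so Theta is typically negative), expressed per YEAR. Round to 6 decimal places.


Answer: Theta = -31.745410

Derivation:
d1 = -0.7656890213; d2 = -0.9244285879
phi(d1) = 0.2975781582; exp(-qT) = 1.0000000000; exp(-rT) = 0.9976703179
Theta = -S*exp(-qT)*phi(d1)*sigma/(2*sqrt(T)) - r*K*exp(-rT)*N(d2) + q*S*exp(-qT)*N(d1)
N(d1) = 0.2219306805; N(d2) = 0.1776316081; sqrt(T) = 0.2886173938
Term 1 = -109.7600 * 1.0000000000 * 0.2975781582 * 0.5500 / (2 * 0.2886173938) = -31.1211289412
Term 2 = -0.0280 * 125.8100 * 0.9976703179 * 0.1776316081 = -0.6242815395
Term 3 = 0 (no dividend yield, q = 0)
Theta = -31.1211289412 + (-0.6242815395) + (0.0000000000) = -31.745410


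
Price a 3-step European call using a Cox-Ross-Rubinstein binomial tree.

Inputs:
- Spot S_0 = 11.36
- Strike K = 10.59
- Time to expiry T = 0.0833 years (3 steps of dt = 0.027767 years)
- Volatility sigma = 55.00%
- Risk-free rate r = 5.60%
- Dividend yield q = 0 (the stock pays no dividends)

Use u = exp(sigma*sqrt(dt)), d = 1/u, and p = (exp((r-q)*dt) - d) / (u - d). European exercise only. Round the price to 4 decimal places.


Answer: Price = V(0,0) = 1.1712

Derivation:
dt = T/N = 0.027767
u = exp(sigma*sqrt(dt)) = 1.095979; d = 1/u = 0.912426
p = (exp((r-q)*dt) - d) / (u - d) = 0.485582
Discount per step: exp(-r*dt) = 0.998446
Stock lattice S(k, i) with i counting down-moves:
  k=0: S(0,0) = 11.3600
  k=1: S(1,0) = 12.4503; S(1,1) = 10.3652
  k=2: S(2,0) = 13.6453; S(2,1) = 11.3600; S(2,2) = 9.4574
  k=3: S(3,0) = 14.9550; S(3,1) = 12.4503; S(3,2) = 10.3652; S(3,3) = 8.6292
Terminal payoffs V(N, i) = max(S_T - K, 0):
  V(3,0) = 4.364966; V(3,1) = 1.860325; V(3,2) = 0.000000; V(3,3) = 0.000000
Backward induction: V(k, i) = exp(-r*dt) * [p * V(k+1, i) + (1-p) * V(k+1, i+1)].
  V(2,0) = exp(-r*dt) * [p*4.364966 + (1-p)*1.860325] = 3.071753
  V(2,1) = exp(-r*dt) * [p*1.860325 + (1-p)*0.000000] = 0.901937
  V(2,2) = exp(-r*dt) * [p*0.000000 + (1-p)*0.000000] = 0.000000
  V(1,0) = exp(-r*dt) * [p*3.071753 + (1-p)*0.901937] = 1.952522
  V(1,1) = exp(-r*dt) * [p*0.901937 + (1-p)*0.000000] = 0.437284
  V(0,0) = exp(-r*dt) * [p*1.952522 + (1-p)*0.437284] = 1.171233


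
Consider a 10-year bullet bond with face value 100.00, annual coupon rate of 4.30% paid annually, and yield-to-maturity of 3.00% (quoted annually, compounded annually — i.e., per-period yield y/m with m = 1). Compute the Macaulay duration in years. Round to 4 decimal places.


Coupon per period c = face * coupon_rate / m = 4.300000
Periods per year m = 1; per-period yield y/m = 0.030000
Number of cashflows N = 10
Cashflows (t years, CF_t, discount factor 1/(1+y/m)^(m*t), PV):
  t = 1.0000: CF_t = 4.300000, DF = 0.970874, PV = 4.174757
  t = 2.0000: CF_t = 4.300000, DF = 0.942596, PV = 4.053162
  t = 3.0000: CF_t = 4.300000, DF = 0.915142, PV = 3.935109
  t = 4.0000: CF_t = 4.300000, DF = 0.888487, PV = 3.820494
  t = 5.0000: CF_t = 4.300000, DF = 0.862609, PV = 3.709218
  t = 6.0000: CF_t = 4.300000, DF = 0.837484, PV = 3.601182
  t = 7.0000: CF_t = 4.300000, DF = 0.813092, PV = 3.496293
  t = 8.0000: CF_t = 4.300000, DF = 0.789409, PV = 3.394460
  t = 9.0000: CF_t = 4.300000, DF = 0.766417, PV = 3.295592
  t = 10.0000: CF_t = 104.300000, DF = 0.744094, PV = 77.608995
Price P = sum_t PV_t = 111.089264
Macaulay numerator sum_t t * PV_t:
  t * PV_t at t = 1.0000: 4.174757
  t * PV_t at t = 2.0000: 8.106325
  t * PV_t at t = 3.0000: 11.805327
  t * PV_t at t = 4.0000: 15.281977
  t * PV_t at t = 5.0000: 18.546089
  t * PV_t at t = 6.0000: 21.607094
  t * PV_t at t = 7.0000: 24.474054
  t * PV_t at t = 8.0000: 27.155678
  t * PV_t at t = 9.0000: 29.660328
  t * PV_t at t = 10.0000: 776.089953
Macaulay duration D = (sum_t t * PV_t) / P = 936.901582 / 111.089264 = 8.433773

Answer: Macaulay duration = 8.4338 years


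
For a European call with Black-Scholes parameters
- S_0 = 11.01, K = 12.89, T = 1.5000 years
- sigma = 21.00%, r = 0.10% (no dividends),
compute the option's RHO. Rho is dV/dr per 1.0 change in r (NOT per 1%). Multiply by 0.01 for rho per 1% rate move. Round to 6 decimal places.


Answer: Rho = 4.458774

Derivation:
d1 = -0.4785170213; d2 = -0.7357134443
phi(d1) = 0.3557853060; exp(-qT) = 1.0000000000; exp(-rT) = 0.9985011244
N(d2) = 0.2309525530
Rho = K*T*exp(-rT)*N(d2) = 12.8900 * 1.5000 * 0.9985011244 * 0.2309525530 = 4.458774


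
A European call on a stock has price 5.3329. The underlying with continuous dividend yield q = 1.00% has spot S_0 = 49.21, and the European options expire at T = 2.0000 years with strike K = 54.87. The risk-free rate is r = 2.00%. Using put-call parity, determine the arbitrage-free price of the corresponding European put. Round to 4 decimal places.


Answer: Put price = 9.8158

Derivation:
Put-call parity: C - P = S_0 * exp(-qT) - K * exp(-rT).
S_0 * exp(-qT) = 49.2100 * 0.98019867 = 48.23557671
K * exp(-rT) = 54.8700 * 0.96078944 = 52.71851653
P = C - S*exp(-qT) + K*exp(-rT)
P = 5.3329 - 48.23557671 + 52.71851653 = 9.8158


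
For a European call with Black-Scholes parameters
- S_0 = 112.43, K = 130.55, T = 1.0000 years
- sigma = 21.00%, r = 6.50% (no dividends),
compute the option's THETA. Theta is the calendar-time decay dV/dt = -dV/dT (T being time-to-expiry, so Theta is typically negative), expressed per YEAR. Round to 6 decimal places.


d1 = -0.2970261399; d2 = -0.5070261399
phi(d1) = 0.3817265375; exp(-qT) = 1.0000000000; exp(-rT) = 0.9370674634
Theta = -S*exp(-qT)*phi(d1)*sigma/(2*sqrt(T)) - r*K*exp(-rT)*N(d2) + q*S*exp(-qT)*N(d1)
N(d1) = 0.3832232762; N(d2) = 0.3060682388; sqrt(T) = 1.0000000000
Term 1 = -112.4300 * 1.0000000000 * 0.3817265375 * 0.2100 / (2 * 1.0000000000) = -4.5063390342
Term 2 = -0.0650 * 130.5500 * 0.9370674634 * 0.3060682388 = -2.4337690055
Term 3 = 0 (no dividend yield, q = 0)
Theta = -4.5063390342 + (-2.4337690055) + (0.0000000000) = -6.940108

Answer: Theta = -6.940108


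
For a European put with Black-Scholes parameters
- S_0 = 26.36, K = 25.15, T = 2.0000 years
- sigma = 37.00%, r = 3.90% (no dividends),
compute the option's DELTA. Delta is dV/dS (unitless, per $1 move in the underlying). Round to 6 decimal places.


d1 = 0.5004974669; d2 = -0.0227615512
phi(d1) = 0.3519777237; exp(-qT) = 1.0000000000; exp(-rT) = 0.9249644265
N(-d1) = 0.3083624197
Delta = -exp(-qT) * N(-d1) = -1.0000000000 * 0.3083624197 = -0.308362

Answer: Delta = -0.308362


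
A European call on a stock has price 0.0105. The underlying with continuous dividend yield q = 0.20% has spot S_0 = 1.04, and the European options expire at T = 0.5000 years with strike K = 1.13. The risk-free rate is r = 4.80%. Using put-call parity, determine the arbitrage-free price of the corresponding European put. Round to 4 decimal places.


Put-call parity: C - P = S_0 * exp(-qT) - K * exp(-rT).
S_0 * exp(-qT) = 1.0400 * 0.99900050 = 1.03896052
K * exp(-rT) = 1.1300 * 0.97628571 = 1.10320285
P = C - S*exp(-qT) + K*exp(-rT)
P = 0.0105 - 1.03896052 + 1.10320285 = 0.0747

Answer: Put price = 0.0747


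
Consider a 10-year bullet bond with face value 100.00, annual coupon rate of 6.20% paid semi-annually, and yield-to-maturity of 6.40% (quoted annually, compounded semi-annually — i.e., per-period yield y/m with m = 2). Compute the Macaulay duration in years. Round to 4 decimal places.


Answer: Macaulay duration = 7.5783 years

Derivation:
Coupon per period c = face * coupon_rate / m = 3.100000
Periods per year m = 2; per-period yield y/m = 0.032000
Number of cashflows N = 20
Cashflows (t years, CF_t, discount factor 1/(1+y/m)^(m*t), PV):
  t = 0.5000: CF_t = 3.100000, DF = 0.968992, PV = 3.003876
  t = 1.0000: CF_t = 3.100000, DF = 0.938946, PV = 2.910733
  t = 1.5000: CF_t = 3.100000, DF = 0.909831, PV = 2.820477
  t = 2.0000: CF_t = 3.100000, DF = 0.881620, PV = 2.733021
  t = 2.5000: CF_t = 3.100000, DF = 0.854283, PV = 2.648276
  t = 3.0000: CF_t = 3.100000, DF = 0.827793, PV = 2.566159
  t = 3.5000: CF_t = 3.100000, DF = 0.802125, PV = 2.486588
  t = 4.0000: CF_t = 3.100000, DF = 0.777253, PV = 2.409484
  t = 4.5000: CF_t = 3.100000, DF = 0.753152, PV = 2.334772
  t = 5.0000: CF_t = 3.100000, DF = 0.729799, PV = 2.262376
  t = 5.5000: CF_t = 3.100000, DF = 0.707169, PV = 2.192224
  t = 6.0000: CF_t = 3.100000, DF = 0.685241, PV = 2.124249
  t = 6.5000: CF_t = 3.100000, DF = 0.663994, PV = 2.058380
  t = 7.0000: CF_t = 3.100000, DF = 0.643405, PV = 1.994555
  t = 7.5000: CF_t = 3.100000, DF = 0.623454, PV = 1.932708
  t = 8.0000: CF_t = 3.100000, DF = 0.604122, PV = 1.872779
  t = 8.5000: CF_t = 3.100000, DF = 0.585390, PV = 1.814708
  t = 9.0000: CF_t = 3.100000, DF = 0.567238, PV = 1.758438
  t = 9.5000: CF_t = 3.100000, DF = 0.549649, PV = 1.703913
  t = 10.0000: CF_t = 103.100000, DF = 0.532606, PV = 54.911679
Price P = sum_t PV_t = 98.539394
Macaulay numerator sum_t t * PV_t:
  t * PV_t at t = 0.5000: 1.501938
  t * PV_t at t = 1.0000: 2.910733
  t * PV_t at t = 1.5000: 4.230716
  t * PV_t at t = 2.0000: 5.466041
  t * PV_t at t = 2.5000: 6.620689
  t * PV_t at t = 3.0000: 7.698476
  t * PV_t at t = 3.5000: 8.703058
  t * PV_t at t = 4.0000: 9.637938
  t * PV_t at t = 4.5000: 10.506473
  t * PV_t at t = 5.0000: 11.311878
  t * PV_t at t = 5.5000: 12.057235
  t * PV_t at t = 6.0000: 12.745491
  t * PV_t at t = 6.5000: 13.379472
  t * PV_t at t = 7.0000: 13.961882
  t * PV_t at t = 7.5000: 14.495310
  t * PV_t at t = 8.0000: 14.982232
  t * PV_t at t = 8.5000: 15.425021
  t * PV_t at t = 9.0000: 15.825945
  t * PV_t at t = 9.5000: 16.187175
  t * PV_t at t = 10.0000: 549.116785
Macaulay duration D = (sum_t t * PV_t) / P = 746.764488 / 98.539394 = 7.578335
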